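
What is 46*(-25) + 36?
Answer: -1114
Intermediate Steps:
46*(-25) + 36 = -1150 + 36 = -1114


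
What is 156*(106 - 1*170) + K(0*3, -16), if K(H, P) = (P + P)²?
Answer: -8960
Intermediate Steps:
K(H, P) = 4*P² (K(H, P) = (2*P)² = 4*P²)
156*(106 - 1*170) + K(0*3, -16) = 156*(106 - 1*170) + 4*(-16)² = 156*(106 - 170) + 4*256 = 156*(-64) + 1024 = -9984 + 1024 = -8960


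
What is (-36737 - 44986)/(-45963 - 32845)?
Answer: 81723/78808 ≈ 1.0370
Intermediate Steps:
(-36737 - 44986)/(-45963 - 32845) = -81723/(-78808) = -81723*(-1/78808) = 81723/78808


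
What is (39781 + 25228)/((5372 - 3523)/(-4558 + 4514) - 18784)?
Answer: -408628/118335 ≈ -3.4531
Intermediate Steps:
(39781 + 25228)/((5372 - 3523)/(-4558 + 4514) - 18784) = 65009/(1849/(-44) - 18784) = 65009/(1849*(-1/44) - 18784) = 65009/(-1849/44 - 18784) = 65009/(-828345/44) = 65009*(-44/828345) = -408628/118335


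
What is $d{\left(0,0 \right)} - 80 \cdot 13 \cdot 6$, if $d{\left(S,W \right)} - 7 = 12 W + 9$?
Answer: $-6224$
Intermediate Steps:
$d{\left(S,W \right)} = 16 + 12 W$ ($d{\left(S,W \right)} = 7 + \left(12 W + 9\right) = 7 + \left(9 + 12 W\right) = 16 + 12 W$)
$d{\left(0,0 \right)} - 80 \cdot 13 \cdot 6 = \left(16 + 12 \cdot 0\right) - 80 \cdot 13 \cdot 6 = \left(16 + 0\right) - 6240 = 16 - 6240 = -6224$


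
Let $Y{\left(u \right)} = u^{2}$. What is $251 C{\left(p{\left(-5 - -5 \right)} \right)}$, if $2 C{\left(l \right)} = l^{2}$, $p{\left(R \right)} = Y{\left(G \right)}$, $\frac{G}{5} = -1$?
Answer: $\frac{156875}{2} \approx 78438.0$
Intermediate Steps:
$G = -5$ ($G = 5 \left(-1\right) = -5$)
$p{\left(R \right)} = 25$ ($p{\left(R \right)} = \left(-5\right)^{2} = 25$)
$C{\left(l \right)} = \frac{l^{2}}{2}$
$251 C{\left(p{\left(-5 - -5 \right)} \right)} = 251 \frac{25^{2}}{2} = 251 \cdot \frac{1}{2} \cdot 625 = 251 \cdot \frac{625}{2} = \frac{156875}{2}$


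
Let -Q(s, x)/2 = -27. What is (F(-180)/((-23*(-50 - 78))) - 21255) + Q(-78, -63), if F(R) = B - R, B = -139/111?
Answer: -6928127743/326784 ≈ -21201.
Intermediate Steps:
B = -139/111 (B = -139*1/111 = -139/111 ≈ -1.2523)
Q(s, x) = 54 (Q(s, x) = -2*(-27) = 54)
F(R) = -139/111 - R
(F(-180)/((-23*(-50 - 78))) - 21255) + Q(-78, -63) = ((-139/111 - 1*(-180))/((-23*(-50 - 78))) - 21255) + 54 = ((-139/111 + 180)/((-23*(-128))) - 21255) + 54 = ((19841/111)/2944 - 21255) + 54 = ((19841/111)*(1/2944) - 21255) + 54 = (19841/326784 - 21255) + 54 = -6945774079/326784 + 54 = -6928127743/326784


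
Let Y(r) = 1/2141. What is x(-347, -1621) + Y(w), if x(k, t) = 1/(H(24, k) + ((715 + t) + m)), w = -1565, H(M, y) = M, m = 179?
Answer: -1438/1505123 ≈ -0.00095540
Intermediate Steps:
Y(r) = 1/2141
x(k, t) = 1/(918 + t) (x(k, t) = 1/(24 + ((715 + t) + 179)) = 1/(24 + (894 + t)) = 1/(918 + t))
x(-347, -1621) + Y(w) = 1/(918 - 1621) + 1/2141 = 1/(-703) + 1/2141 = -1/703 + 1/2141 = -1438/1505123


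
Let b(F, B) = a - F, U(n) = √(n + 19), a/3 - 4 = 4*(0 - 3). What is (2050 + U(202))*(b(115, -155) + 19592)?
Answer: 39878650 + 19453*√221 ≈ 4.0168e+7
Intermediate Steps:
a = -24 (a = 12 + 3*(4*(0 - 3)) = 12 + 3*(4*(-3)) = 12 + 3*(-12) = 12 - 36 = -24)
U(n) = √(19 + n)
b(F, B) = -24 - F
(2050 + U(202))*(b(115, -155) + 19592) = (2050 + √(19 + 202))*((-24 - 1*115) + 19592) = (2050 + √221)*((-24 - 115) + 19592) = (2050 + √221)*(-139 + 19592) = (2050 + √221)*19453 = 39878650 + 19453*√221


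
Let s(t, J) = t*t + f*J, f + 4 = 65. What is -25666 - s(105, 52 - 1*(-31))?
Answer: -41754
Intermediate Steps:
f = 61 (f = -4 + 65 = 61)
s(t, J) = t² + 61*J (s(t, J) = t*t + 61*J = t² + 61*J)
-25666 - s(105, 52 - 1*(-31)) = -25666 - (105² + 61*(52 - 1*(-31))) = -25666 - (11025 + 61*(52 + 31)) = -25666 - (11025 + 61*83) = -25666 - (11025 + 5063) = -25666 - 1*16088 = -25666 - 16088 = -41754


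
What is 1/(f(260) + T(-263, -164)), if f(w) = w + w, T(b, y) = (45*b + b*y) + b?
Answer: 1/31554 ≈ 3.1692e-5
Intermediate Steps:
T(b, y) = 46*b + b*y
f(w) = 2*w
1/(f(260) + T(-263, -164)) = 1/(2*260 - 263*(46 - 164)) = 1/(520 - 263*(-118)) = 1/(520 + 31034) = 1/31554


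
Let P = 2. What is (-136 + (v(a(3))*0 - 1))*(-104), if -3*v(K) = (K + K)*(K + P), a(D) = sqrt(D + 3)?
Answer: 14248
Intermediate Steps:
a(D) = sqrt(3 + D)
v(K) = -2*K*(2 + K)/3 (v(K) = -(K + K)*(K + 2)/3 = -2*K*(2 + K)/3)
(-136 + (v(a(3))*0 - 1))*(-104) = (-136 + (-2*sqrt(3 + 3)*(2 + sqrt(3 + 3))/3*0 - 1))*(-104) = (-136 + (-2*sqrt(6)*(2 + sqrt(6))/3*0 - 1))*(-104) = (-136 + (0 - 1))*(-104) = (-136 - 1)*(-104) = -137*(-104) = 14248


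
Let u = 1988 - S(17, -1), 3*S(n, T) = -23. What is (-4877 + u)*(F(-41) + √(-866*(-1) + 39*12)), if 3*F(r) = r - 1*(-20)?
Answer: 60508/3 - 8644*√1334/3 ≈ -85068.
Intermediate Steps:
S(n, T) = -23/3 (S(n, T) = (⅓)*(-23) = -23/3)
F(r) = 20/3 + r/3 (F(r) = (r - 1*(-20))/3 = (r + 20)/3 = (20 + r)/3 = 20/3 + r/3)
u = 5987/3 (u = 1988 - 1*(-23/3) = 1988 + 23/3 = 5987/3 ≈ 1995.7)
(-4877 + u)*(F(-41) + √(-866*(-1) + 39*12)) = (-4877 + 5987/3)*((20/3 + (⅓)*(-41)) + √(-866*(-1) + 39*12)) = -8644*((20/3 - 41/3) + √(866 + 468))/3 = -8644*(-7 + √1334)/3 = 60508/3 - 8644*√1334/3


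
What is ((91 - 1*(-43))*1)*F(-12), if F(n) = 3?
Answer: 402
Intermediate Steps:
((91 - 1*(-43))*1)*F(-12) = ((91 - 1*(-43))*1)*3 = ((91 + 43)*1)*3 = (134*1)*3 = 134*3 = 402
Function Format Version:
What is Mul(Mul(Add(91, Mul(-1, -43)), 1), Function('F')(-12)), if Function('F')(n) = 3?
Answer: 402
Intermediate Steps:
Mul(Mul(Add(91, Mul(-1, -43)), 1), Function('F')(-12)) = Mul(Mul(Add(91, Mul(-1, -43)), 1), 3) = Mul(Mul(Add(91, 43), 1), 3) = Mul(Mul(134, 1), 3) = Mul(134, 3) = 402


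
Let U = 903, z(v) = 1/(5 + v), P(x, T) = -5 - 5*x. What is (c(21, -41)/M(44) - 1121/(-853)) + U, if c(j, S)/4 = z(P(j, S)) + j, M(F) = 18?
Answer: 732714124/806085 ≈ 908.98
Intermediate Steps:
c(j, S) = 4*j - 4/(5*j) (c(j, S) = 4*(1/(5 + (-5 - 5*j)) + j) = 4*(1/(-5*j) + j) = 4*(-1/(5*j) + j) = 4*(j - 1/(5*j)) = 4*j - 4/(5*j))
(c(21, -41)/M(44) - 1121/(-853)) + U = ((4*21 - 4/5/21)/18 - 1121/(-853)) + 903 = ((84 - 4/5*1/21)*(1/18) - 1121*(-1/853)) + 903 = ((84 - 4/105)*(1/18) + 1121/853) + 903 = ((8816/105)*(1/18) + 1121/853) + 903 = (4408/945 + 1121/853) + 903 = 4819369/806085 + 903 = 732714124/806085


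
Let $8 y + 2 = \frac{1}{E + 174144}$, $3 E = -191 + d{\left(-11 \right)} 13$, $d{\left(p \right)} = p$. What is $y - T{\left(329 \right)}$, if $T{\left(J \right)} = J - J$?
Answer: $- \frac{1044193}{4176784} \approx -0.25$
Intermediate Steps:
$T{\left(J \right)} = 0$
$E = - \frac{334}{3}$ ($E = \frac{-191 - 143}{3} = \frac{1}{3} \left(-334\right) = - \frac{334}{3} \approx -111.33$)
$y = - \frac{1044193}{4176784}$ ($y = - \frac{1}{4} + \frac{1}{8 \left(- \frac{334}{3} + 174144\right)} = - \frac{1}{4} + \frac{1}{8 \cdot \frac{522098}{3}} = - \frac{1}{4} + \frac{1}{8} \cdot \frac{3}{522098} = - \frac{1}{4} + \frac{3}{4176784} = - \frac{1044193}{4176784} \approx -0.25$)
$y - T{\left(329 \right)} = - \frac{1044193}{4176784} - 0 = - \frac{1044193}{4176784} + 0 = - \frac{1044193}{4176784}$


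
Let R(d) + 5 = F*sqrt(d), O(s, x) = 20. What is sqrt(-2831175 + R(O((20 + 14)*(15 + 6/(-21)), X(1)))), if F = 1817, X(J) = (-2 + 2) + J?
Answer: sqrt(-2831180 + 3634*sqrt(5)) ≈ 1680.2*I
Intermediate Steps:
X(J) = J (X(J) = 0 + J = J)
R(d) = -5 + 1817*sqrt(d)
sqrt(-2831175 + R(O((20 + 14)*(15 + 6/(-21)), X(1)))) = sqrt(-2831175 + (-5 + 1817*sqrt(20))) = sqrt(-2831175 + (-5 + 1817*(2*sqrt(5)))) = sqrt(-2831175 + (-5 + 3634*sqrt(5))) = sqrt(-2831180 + 3634*sqrt(5))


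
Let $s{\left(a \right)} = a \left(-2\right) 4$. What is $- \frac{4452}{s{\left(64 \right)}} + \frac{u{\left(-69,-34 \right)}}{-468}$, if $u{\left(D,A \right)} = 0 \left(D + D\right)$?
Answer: $\frac{1113}{128} \approx 8.6953$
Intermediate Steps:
$s{\left(a \right)} = - 8 a$ ($s{\left(a \right)} = - 2 a 4 = - 8 a$)
$u{\left(D,A \right)} = 0$ ($u{\left(D,A \right)} = 0 \cdot 2 D = 0$)
$- \frac{4452}{s{\left(64 \right)}} + \frac{u{\left(-69,-34 \right)}}{-468} = - \frac{4452}{\left(-8\right) 64} + \frac{0}{-468} = - \frac{4452}{-512} + 0 \left(- \frac{1}{468}\right) = \left(-4452\right) \left(- \frac{1}{512}\right) + 0 = \frac{1113}{128} + 0 = \frac{1113}{128}$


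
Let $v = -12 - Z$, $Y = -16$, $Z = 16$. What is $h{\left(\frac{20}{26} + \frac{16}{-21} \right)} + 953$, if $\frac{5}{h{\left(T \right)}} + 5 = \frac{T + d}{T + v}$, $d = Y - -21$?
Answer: $\frac{37678671}{39577} \approx 952.03$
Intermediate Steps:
$v = -28$ ($v = -12 - 16 = -28$)
$d = 5$ ($d = -16 - -21 = -16 + 21 = 5$)
$h{\left(T \right)} = \frac{5}{-5 + \frac{5 + T}{-28 + T}}$ ($h{\left(T \right)} = \frac{5}{-5 + \frac{T + 5}{T - 28}} = \frac{5}{-5 + \frac{5 + T}{-28 + T}}$)
$h{\left(\frac{20}{26} + \frac{16}{-21} \right)} + 953 = \frac{5 \left(28 - \left(\frac{20}{26} + \frac{16}{-21}\right)\right)}{-145 + 4 \left(\frac{20}{26} + \frac{16}{-21}\right)} + 953 = \frac{5 \left(28 - \left(20 \cdot \frac{1}{26} + 16 \left(- \frac{1}{21}\right)\right)\right)}{-145 + 4 \left(20 \cdot \frac{1}{26} + 16 \left(- \frac{1}{21}\right)\right)} + 953 = \frac{5 \left(28 - \left(\frac{10}{13} - \frac{16}{21}\right)\right)}{-145 + 4 \left(\frac{10}{13} - \frac{16}{21}\right)} + 953 = \frac{5 \left(28 - \frac{2}{273}\right)}{-145 + 4 \cdot \frac{2}{273}} + 953 = \frac{5 \left(28 - \frac{2}{273}\right)}{-145 + \frac{8}{273}} + 953 = 5 \frac{1}{- \frac{39577}{273}} \cdot \frac{7642}{273} + 953 = 5 \left(- \frac{273}{39577}\right) \frac{7642}{273} + 953 = - \frac{38210}{39577} + 953 = \frac{37678671}{39577}$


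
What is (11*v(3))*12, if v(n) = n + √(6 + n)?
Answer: 792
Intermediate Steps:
(11*v(3))*12 = (11*(3 + √(6 + 3)))*12 = (11*(3 + √9))*12 = (11*(3 + 3))*12 = (11*6)*12 = 66*12 = 792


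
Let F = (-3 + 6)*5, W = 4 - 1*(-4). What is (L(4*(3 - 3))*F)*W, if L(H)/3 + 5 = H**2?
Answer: -1800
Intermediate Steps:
W = 8 (W = 4 + 4 = 8)
L(H) = -15 + 3*H**2
F = 15 (F = 3*5 = 15)
(L(4*(3 - 3))*F)*W = ((-15 + 3*(4*(3 - 3))**2)*15)*8 = ((-15 + 3*(4*0)**2)*15)*8 = ((-15 + 3*0**2)*15)*8 = ((-15 + 3*0)*15)*8 = ((-15 + 0)*15)*8 = -15*15*8 = -225*8 = -1800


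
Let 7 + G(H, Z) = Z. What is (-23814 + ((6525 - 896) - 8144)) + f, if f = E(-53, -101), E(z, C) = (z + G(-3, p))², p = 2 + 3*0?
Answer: -22965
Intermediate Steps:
p = 2 (p = 2 + 0 = 2)
G(H, Z) = -7 + Z
E(z, C) = (-5 + z)² (E(z, C) = (z + (-7 + 2))² = (z - 5)² = (-5 + z)²)
f = 3364 (f = (-5 - 53)² = (-58)² = 3364)
(-23814 + ((6525 - 896) - 8144)) + f = (-23814 + ((6525 - 896) - 8144)) + 3364 = (-23814 + (5629 - 8144)) + 3364 = (-23814 - 2515) + 3364 = -26329 + 3364 = -22965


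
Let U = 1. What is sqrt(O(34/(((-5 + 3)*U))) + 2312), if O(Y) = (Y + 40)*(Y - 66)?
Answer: sqrt(403) ≈ 20.075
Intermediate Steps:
O(Y) = (-66 + Y)*(40 + Y) (O(Y) = (40 + Y)*(-66 + Y) = (-66 + Y)*(40 + Y))
sqrt(O(34/(((-5 + 3)*U))) + 2312) = sqrt((-2640 + (34/(((-5 + 3)*1)))**2 - 884/((-5 + 3)*1)) + 2312) = sqrt((-2640 + (34/((-2*1)))**2 - 884/((-2*1))) + 2312) = sqrt((-2640 + (34/(-2))**2 - 884/(-2)) + 2312) = sqrt((-2640 + (34*(-1/2))**2 - 884*(-1)/2) + 2312) = sqrt((-2640 + (-17)**2 - 26*(-17)) + 2312) = sqrt((-2640 + 289 + 442) + 2312) = sqrt(-1909 + 2312) = sqrt(403)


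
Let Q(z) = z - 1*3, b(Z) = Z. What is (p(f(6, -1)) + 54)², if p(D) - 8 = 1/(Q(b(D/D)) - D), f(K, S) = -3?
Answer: 3969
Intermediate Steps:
Q(z) = -3 + z (Q(z) = z - 3 = -3 + z)
p(D) = 8 + 1/(-2 - D) (p(D) = 8 + 1/((-3 + D/D) - D) = 8 + 1/((-3 + 1) - D) = 8 + 1/(-2 - D))
(p(f(6, -1)) + 54)² = ((15 + 8*(-3))/(2 - 3) + 54)² = ((15 - 24)/(-1) + 54)² = (-1*(-9) + 54)² = (9 + 54)² = 63² = 3969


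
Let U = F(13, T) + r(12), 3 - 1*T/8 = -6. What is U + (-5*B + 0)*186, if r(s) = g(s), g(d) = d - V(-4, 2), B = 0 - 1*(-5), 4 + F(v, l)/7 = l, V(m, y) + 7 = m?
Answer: -4151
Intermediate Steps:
V(m, y) = -7 + m
T = 72 (T = 24 - 8*(-6) = 24 + 48 = 72)
F(v, l) = -28 + 7*l
B = 5 (B = 0 + 5 = 5)
g(d) = 11 + d (g(d) = d - (-7 - 4) = d - 1*(-11) = d + 11 = 11 + d)
r(s) = 11 + s
U = 499 (U = (-28 + 7*72) + (11 + 12) = (-28 + 504) + 23 = 476 + 23 = 499)
U + (-5*B + 0)*186 = 499 + (-5*5 + 0)*186 = 499 + (-25 + 0)*186 = 499 - 25*186 = 499 - 4650 = -4151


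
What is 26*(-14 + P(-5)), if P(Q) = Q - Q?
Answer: -364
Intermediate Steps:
P(Q) = 0
26*(-14 + P(-5)) = 26*(-14 + 0) = 26*(-14) = -364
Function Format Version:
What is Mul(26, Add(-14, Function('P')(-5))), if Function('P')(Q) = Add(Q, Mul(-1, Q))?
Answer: -364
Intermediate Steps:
Function('P')(Q) = 0
Mul(26, Add(-14, Function('P')(-5))) = Mul(26, Add(-14, 0)) = Mul(26, -14) = -364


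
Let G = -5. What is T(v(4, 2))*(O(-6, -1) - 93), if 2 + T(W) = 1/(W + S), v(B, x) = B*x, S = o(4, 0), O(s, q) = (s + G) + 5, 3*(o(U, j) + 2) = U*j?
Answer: 363/2 ≈ 181.50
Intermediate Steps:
o(U, j) = -2 + U*j/3 (o(U, j) = -2 + (U*j)/3 = -2 + U*j/3)
O(s, q) = s (O(s, q) = (s - 5) + 5 = (-5 + s) + 5 = s)
S = -2 (S = -2 + (⅓)*4*0 = -2 + 0 = -2)
T(W) = -2 + 1/(-2 + W) (T(W) = -2 + 1/(W - 2) = -2 + 1/(-2 + W))
T(v(4, 2))*(O(-6, -1) - 93) = ((5 - 8*2)/(-2 + 4*2))*(-6 - 93) = ((5 - 2*8)/(-2 + 8))*(-99) = ((5 - 16)/6)*(-99) = ((⅙)*(-11))*(-99) = -11/6*(-99) = 363/2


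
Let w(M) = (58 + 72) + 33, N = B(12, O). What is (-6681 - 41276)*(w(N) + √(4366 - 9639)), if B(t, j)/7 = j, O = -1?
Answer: -7816991 - 47957*I*√5273 ≈ -7.817e+6 - 3.4824e+6*I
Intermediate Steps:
B(t, j) = 7*j
N = -7 (N = 7*(-1) = -7)
w(M) = 163 (w(M) = 130 + 33 = 163)
(-6681 - 41276)*(w(N) + √(4366 - 9639)) = (-6681 - 41276)*(163 + √(4366 - 9639)) = -47957*(163 + √(-5273)) = -47957*(163 + I*√5273) = -7816991 - 47957*I*√5273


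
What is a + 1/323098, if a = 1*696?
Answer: 224876209/323098 ≈ 696.00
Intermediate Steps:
a = 696
a + 1/323098 = 696 + 1/323098 = 224876209/323098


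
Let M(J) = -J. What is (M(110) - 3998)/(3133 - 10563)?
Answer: 2054/3715 ≈ 0.55289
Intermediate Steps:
(M(110) - 3998)/(3133 - 10563) = (-1*110 - 3998)/(3133 - 10563) = (-110 - 3998)/(-7430) = -4108*(-1/7430) = 2054/3715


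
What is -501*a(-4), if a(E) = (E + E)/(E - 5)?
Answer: -1336/3 ≈ -445.33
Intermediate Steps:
a(E) = 2*E/(-5 + E) (a(E) = (2*E)/(-5 + E) = 2*E/(-5 + E))
-501*a(-4) = -1002*(-4)/(-5 - 4) = -1002*(-4)/(-9) = -1002*(-4)*(-1)/9 = -501*8/9 = -1336/3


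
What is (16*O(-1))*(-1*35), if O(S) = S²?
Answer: -560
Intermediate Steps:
(16*O(-1))*(-1*35) = (16*(-1)²)*(-1*35) = (16*1)*(-35) = 16*(-35) = -560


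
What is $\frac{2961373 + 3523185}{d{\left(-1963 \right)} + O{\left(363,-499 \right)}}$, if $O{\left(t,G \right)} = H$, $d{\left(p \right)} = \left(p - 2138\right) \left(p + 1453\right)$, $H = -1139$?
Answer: $\frac{6484558}{2090371} \approx 3.1021$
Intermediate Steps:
$d{\left(p \right)} = \left(-2138 + p\right) \left(1453 + p\right)$
$O{\left(t,G \right)} = -1139$
$\frac{2961373 + 3523185}{d{\left(-1963 \right)} + O{\left(363,-499 \right)}} = \frac{2961373 + 3523185}{\left(-3106514 + \left(-1963\right)^{2} - -1344655\right) - 1139} = \frac{6484558}{\left(-3106514 + 3853369 + 1344655\right) - 1139} = \frac{6484558}{2091510 - 1139} = \frac{6484558}{2090371}$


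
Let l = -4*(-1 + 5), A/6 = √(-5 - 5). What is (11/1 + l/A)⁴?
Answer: 28603609/2025 + 952688*I*√10/675 ≈ 14125.0 + 4463.2*I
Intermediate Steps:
A = 6*I*√10 (A = 6*√(-5 - 5) = 6*√(-10) = 6*(I*√10) = 6*I*√10 ≈ 18.974*I)
l = -16 (l = -4*4 = -16)
(11/1 + l/A)⁴ = (11/1 - 16*(-I*√10/60))⁴ = (11*1 - (-4)*I*√10/15)⁴ = (11 + 4*I*√10/15)⁴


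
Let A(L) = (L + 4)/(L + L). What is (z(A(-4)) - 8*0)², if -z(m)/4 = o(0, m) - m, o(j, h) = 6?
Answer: 576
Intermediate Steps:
A(L) = (4 + L)/(2*L) (A(L) = (4 + L)/((2*L)) = (4 + L)*(1/(2*L)) = (4 + L)/(2*L))
z(m) = -24 + 4*m (z(m) = -4*(6 - m) = -24 + 4*m)
(z(A(-4)) - 8*0)² = ((-24 + 4*((½)*(4 - 4)/(-4))) - 8*0)² = ((-24 + 4*((½)*(-¼)*0)) + 0)² = ((-24 + 4*0) + 0)² = ((-24 + 0) + 0)² = (-24 + 0)² = (-24)² = 576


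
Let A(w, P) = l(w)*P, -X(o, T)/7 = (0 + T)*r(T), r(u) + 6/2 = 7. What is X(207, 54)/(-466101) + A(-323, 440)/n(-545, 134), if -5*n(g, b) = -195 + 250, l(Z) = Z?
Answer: 223038016/17263 ≈ 12920.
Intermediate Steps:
r(u) = 4 (r(u) = -3 + 7 = 4)
X(o, T) = -28*T (X(o, T) = -7*(0 + T)*4 = -7*T*4 = -28*T)
n(g, b) = -11 (n(g, b) = -(-195 + 250)/5 = -⅕*55 = -11)
A(w, P) = P*w (A(w, P) = w*P = P*w)
X(207, 54)/(-466101) + A(-323, 440)/n(-545, 134) = -28*54/(-466101) + (440*(-323))/(-11) = -1512*(-1/466101) - 142120*(-1/11) = 56/17263 + 12920 = 223038016/17263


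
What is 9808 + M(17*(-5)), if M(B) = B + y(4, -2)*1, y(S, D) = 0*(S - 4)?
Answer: 9723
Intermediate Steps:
y(S, D) = 0 (y(S, D) = 0*(-4 + S) = 0)
M(B) = B (M(B) = B + 0*1 = B + 0 = B)
9808 + M(17*(-5)) = 9808 + 17*(-5) = 9808 - 85 = 9723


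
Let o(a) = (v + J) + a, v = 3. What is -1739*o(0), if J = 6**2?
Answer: -67821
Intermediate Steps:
J = 36
o(a) = 39 + a (o(a) = (3 + 36) + a = 39 + a)
-1739*o(0) = -1739*(39 + 0) = -1739*39 = -67821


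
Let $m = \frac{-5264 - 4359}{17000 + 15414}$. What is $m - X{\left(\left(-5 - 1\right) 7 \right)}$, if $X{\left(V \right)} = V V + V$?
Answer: $- \frac{55826531}{32414} \approx -1722.3$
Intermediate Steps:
$X{\left(V \right)} = V + V^{2}$ ($X{\left(V \right)} = V^{2} + V = V + V^{2}$)
$m = - \frac{9623}{32414} \approx -0.29688$
$m - X{\left(\left(-5 - 1\right) 7 \right)} = - \frac{9623}{32414} - \left(-5 - 1\right) 7 \left(1 + \left(-5 - 1\right) 7\right) = - \frac{9623}{32414} - \left(-6\right) 7 \left(1 - 42\right) = - \frac{9623}{32414} - - 42 \left(1 - 42\right) = - \frac{9623}{32414} - \left(-42\right) \left(-41\right) = - \frac{9623}{32414} - 1722 = - \frac{55826531}{32414}$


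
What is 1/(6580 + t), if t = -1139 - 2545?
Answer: 1/2896 ≈ 0.00034530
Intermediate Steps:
t = -3684
1/(6580 + t) = 1/(6580 - 3684) = 1/2896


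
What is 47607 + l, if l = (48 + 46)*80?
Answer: 55127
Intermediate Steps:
l = 7520 (l = 94*80 = 7520)
47607 + l = 47607 + 7520 = 55127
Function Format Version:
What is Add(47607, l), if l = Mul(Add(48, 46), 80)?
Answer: 55127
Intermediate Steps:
l = 7520 (l = Mul(94, 80) = 7520)
Add(47607, l) = Add(47607, 7520) = 55127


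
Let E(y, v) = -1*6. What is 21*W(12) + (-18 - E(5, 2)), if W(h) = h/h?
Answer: 9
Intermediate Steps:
E(y, v) = -6
W(h) = 1
21*W(12) + (-18 - E(5, 2)) = 21*1 + (-18 - 1*(-6)) = 21 + (-18 + 6) = 21 - 12 = 9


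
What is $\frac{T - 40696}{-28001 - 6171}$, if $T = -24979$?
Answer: $\frac{65675}{34172} \approx 1.9219$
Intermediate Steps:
$\frac{T - 40696}{-28001 - 6171} = \frac{-24979 - 40696}{-28001 - 6171} = - \frac{65675}{-34172} = \left(-65675\right) \left(- \frac{1}{34172}\right) = \frac{65675}{34172}$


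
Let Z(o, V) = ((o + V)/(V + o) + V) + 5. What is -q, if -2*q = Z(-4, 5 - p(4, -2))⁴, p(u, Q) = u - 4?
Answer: 14641/2 ≈ 7320.5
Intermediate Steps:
p(u, Q) = -4 + u
Z(o, V) = 6 + V (Z(o, V) = ((V + o)/(V + o) + V) + 5 = (1 + V) + 5 = 6 + V)
q = -14641/2 (q = -(6 + (5 - (-4 + 4)))⁴/2 = -(6 + (5 - 1*0))⁴/2 = -(6 + (5 + 0))⁴/2 = -(6 + 5)⁴/2 = -½*11⁴ = -½*14641 = -14641/2 ≈ -7320.5)
-q = -1*(-14641/2) = 14641/2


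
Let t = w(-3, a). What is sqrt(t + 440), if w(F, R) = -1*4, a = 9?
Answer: 2*sqrt(109) ≈ 20.881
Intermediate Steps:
w(F, R) = -4
t = -4
sqrt(t + 440) = sqrt(-4 + 440) = sqrt(436) = 2*sqrt(109)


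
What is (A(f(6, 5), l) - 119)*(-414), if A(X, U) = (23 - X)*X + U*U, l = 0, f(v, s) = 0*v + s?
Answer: 12006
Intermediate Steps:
f(v, s) = s (f(v, s) = 0 + s = s)
A(X, U) = U² + X*(23 - X) (A(X, U) = X*(23 - X) + U² = U² + X*(23 - X))
(A(f(6, 5), l) - 119)*(-414) = ((0² - 1*5² + 23*5) - 119)*(-414) = ((0 - 1*25 + 115) - 119)*(-414) = ((0 - 25 + 115) - 119)*(-414) = (90 - 119)*(-414) = -29*(-414) = 12006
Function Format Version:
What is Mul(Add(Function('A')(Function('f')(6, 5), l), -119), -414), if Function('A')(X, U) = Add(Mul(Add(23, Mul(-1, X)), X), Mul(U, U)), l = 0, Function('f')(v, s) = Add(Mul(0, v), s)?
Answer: 12006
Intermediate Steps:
Function('f')(v, s) = s (Function('f')(v, s) = Add(0, s) = s)
Function('A')(X, U) = Add(Pow(U, 2), Mul(X, Add(23, Mul(-1, X)))) (Function('A')(X, U) = Add(Mul(X, Add(23, Mul(-1, X))), Pow(U, 2)) = Add(Pow(U, 2), Mul(X, Add(23, Mul(-1, X)))))
Mul(Add(Function('A')(Function('f')(6, 5), l), -119), -414) = Mul(Add(Add(Pow(0, 2), Mul(-1, Pow(5, 2)), Mul(23, 5)), -119), -414) = Mul(Add(Add(0, Mul(-1, 25), 115), -119), -414) = Mul(Add(Add(0, -25, 115), -119), -414) = Mul(Add(90, -119), -414) = Mul(-29, -414) = 12006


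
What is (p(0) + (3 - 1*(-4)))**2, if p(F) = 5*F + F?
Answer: 49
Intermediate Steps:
p(F) = 6*F
(p(0) + (3 - 1*(-4)))**2 = (6*0 + (3 - 1*(-4)))**2 = (0 + (3 + 4))**2 = (0 + 7)**2 = 7**2 = 49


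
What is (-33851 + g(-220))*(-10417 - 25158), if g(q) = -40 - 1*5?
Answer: 1205850200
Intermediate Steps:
g(q) = -45 (g(q) = -40 - 5 = -45)
(-33851 + g(-220))*(-10417 - 25158) = (-33851 - 45)*(-10417 - 25158) = -33896*(-35575) = 1205850200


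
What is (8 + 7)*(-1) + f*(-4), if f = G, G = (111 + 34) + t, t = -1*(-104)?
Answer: -1011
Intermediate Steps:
t = 104
G = 249 (G = (111 + 34) + 104 = 145 + 104 = 249)
f = 249
(8 + 7)*(-1) + f*(-4) = (8 + 7)*(-1) + 249*(-4) = 15*(-1) - 996 = -15 - 996 = -1011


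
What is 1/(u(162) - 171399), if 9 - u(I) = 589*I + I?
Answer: -1/266970 ≈ -3.7457e-6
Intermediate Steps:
u(I) = 9 - 590*I (u(I) = 9 - (589*I + I) = 9 - 590*I)
1/(u(162) - 171399) = 1/((9 - 590*162) - 171399) = 1/((9 - 95580) - 171399) = 1/(-95571 - 171399) = 1/(-266970) = -1/266970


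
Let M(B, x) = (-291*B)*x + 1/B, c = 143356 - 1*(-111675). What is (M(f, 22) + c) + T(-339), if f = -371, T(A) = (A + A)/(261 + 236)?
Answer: 69281350988/26341 ≈ 2.6302e+6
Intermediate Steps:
T(A) = 2*A/497 (T(A) = (2*A)/497 = (2*A)*(1/497) = 2*A/497)
c = 255031 (c = 143356 + 111675 = 255031)
M(B, x) = 1/B - 291*B*x (M(B, x) = -291*B*x + 1/B = 1/B - 291*B*x)
(M(f, 22) + c) + T(-339) = ((1/(-371) - 291*(-371)*22) + 255031) + (2/497)*(-339) = ((-1/371 + 2375142) + 255031) - 678/497 = (881177681/371 + 255031) - 678/497 = 975794182/371 - 678/497 = 69281350988/26341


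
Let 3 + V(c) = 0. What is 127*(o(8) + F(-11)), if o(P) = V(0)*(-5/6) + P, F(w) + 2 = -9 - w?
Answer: 2667/2 ≈ 1333.5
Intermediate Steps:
V(c) = -3 (V(c) = -3 + 0 = -3)
F(w) = -11 - w (F(w) = -2 + (-9 - w) = -11 - w)
o(P) = 5/2 + P (o(P) = -(-15)/6 + P = -3*(-⅚) + P = 5/2 + P)
127*(o(8) + F(-11)) = 127*((5/2 + 8) + (-11 - 1*(-11))) = 127*(21/2 + (-11 + 11)) = 127*(21/2 + 0) = 127*(21/2) = 2667/2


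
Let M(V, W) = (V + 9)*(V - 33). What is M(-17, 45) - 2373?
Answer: -1973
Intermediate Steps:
M(V, W) = (-33 + V)*(9 + V) (M(V, W) = (9 + V)*(-33 + V) = (-33 + V)*(9 + V))
M(-17, 45) - 2373 = (-297 + (-17)² - 24*(-17)) - 2373 = (-297 + 289 + 408) - 2373 = 400 - 2373 = -1973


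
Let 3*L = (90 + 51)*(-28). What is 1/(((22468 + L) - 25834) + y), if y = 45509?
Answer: 1/40827 ≈ 2.4494e-5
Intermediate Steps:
L = -1316 (L = ((90 + 51)*(-28))/3 = (141*(-28))/3 = (⅓)*(-3948) = -1316)
1/(((22468 + L) - 25834) + y) = 1/(((22468 - 1316) - 25834) + 45509) = 1/((21152 - 25834) + 45509) = 1/(-4682 + 45509) = 1/40827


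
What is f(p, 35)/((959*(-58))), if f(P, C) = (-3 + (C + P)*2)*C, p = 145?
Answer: -1785/7946 ≈ -0.22464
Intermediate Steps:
f(P, C) = C*(-3 + 2*C + 2*P) (f(P, C) = (-3 + (2*C + 2*P))*C = (-3 + 2*C + 2*P)*C = C*(-3 + 2*C + 2*P))
f(p, 35)/((959*(-58))) = (35*(-3 + 2*35 + 2*145))/((959*(-58))) = (35*(-3 + 70 + 290))/(-55622) = (35*357)*(-1/55622) = 12495*(-1/55622) = -1785/7946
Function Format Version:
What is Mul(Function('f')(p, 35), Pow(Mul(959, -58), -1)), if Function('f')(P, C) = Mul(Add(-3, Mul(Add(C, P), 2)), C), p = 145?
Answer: Rational(-1785, 7946) ≈ -0.22464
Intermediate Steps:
Function('f')(P, C) = Mul(C, Add(-3, Mul(2, C), Mul(2, P))) (Function('f')(P, C) = Mul(Add(-3, Add(Mul(2, C), Mul(2, P))), C) = Mul(Add(-3, Mul(2, C), Mul(2, P)), C) = Mul(C, Add(-3, Mul(2, C), Mul(2, P))))
Mul(Function('f')(p, 35), Pow(Mul(959, -58), -1)) = Mul(Mul(35, Add(-3, Mul(2, 35), Mul(2, 145))), Pow(Mul(959, -58), -1)) = Mul(Mul(35, Add(-3, 70, 290)), Pow(-55622, -1)) = Mul(Mul(35, 357), Rational(-1, 55622)) = Mul(12495, Rational(-1, 55622)) = Rational(-1785, 7946)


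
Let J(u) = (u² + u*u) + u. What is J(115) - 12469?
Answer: 14096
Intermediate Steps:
J(u) = u + 2*u² (J(u) = (u² + u²) + u = 2*u² + u = u + 2*u²)
J(115) - 12469 = 115*(1 + 2*115) - 12469 = 115*(1 + 230) - 12469 = 115*231 - 12469 = 26565 - 12469 = 14096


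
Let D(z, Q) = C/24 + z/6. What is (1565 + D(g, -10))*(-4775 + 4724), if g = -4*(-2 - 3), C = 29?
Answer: -640373/8 ≈ -80047.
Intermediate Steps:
g = 20 (g = -4*(-5) = 20)
D(z, Q) = 29/24 + z/6
(1565 + D(g, -10))*(-4775 + 4724) = (1565 + (29/24 + (⅙)*20))*(-4775 + 4724) = (1565 + (29/24 + 10/3))*(-51) = (1565 + 109/24)*(-51) = (37669/24)*(-51) = -640373/8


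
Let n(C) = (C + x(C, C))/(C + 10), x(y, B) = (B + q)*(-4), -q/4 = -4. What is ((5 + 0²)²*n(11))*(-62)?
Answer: 150350/21 ≈ 7159.5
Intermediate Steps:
q = 16 (q = -4*(-4) = 16)
x(y, B) = -64 - 4*B (x(y, B) = (B + 16)*(-4) = (16 + B)*(-4) = -64 - 4*B)
n(C) = (-64 - 3*C)/(10 + C) (n(C) = (C + (-64 - 4*C))/(C + 10) = (-64 - 3*C)/(10 + C))
((5 + 0²)²*n(11))*(-62) = ((5 + 0²)²*((-64 - 3*11)/(10 + 11)))*(-62) = ((5 + 0)²*((-64 - 33)/21))*(-62) = (5²*((1/21)*(-97)))*(-62) = (25*(-97/21))*(-62) = -2425/21*(-62) = 150350/21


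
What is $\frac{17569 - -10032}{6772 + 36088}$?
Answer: $\frac{27601}{42860} \approx 0.64398$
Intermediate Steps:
$\frac{17569 - -10032}{6772 + 36088} = \frac{17569 + 10032}{42860} = 27601 \cdot \frac{1}{42860} = \frac{27601}{42860}$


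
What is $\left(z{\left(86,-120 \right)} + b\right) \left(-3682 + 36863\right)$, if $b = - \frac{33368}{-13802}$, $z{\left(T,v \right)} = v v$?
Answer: $\frac{3297895558204}{6901} \approx 4.7789 \cdot 10^{8}$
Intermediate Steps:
$z{\left(T,v \right)} = v^{2}$
$b = \frac{16684}{6901}$ ($b = \left(-33368\right) \left(- \frac{1}{13802}\right) = \frac{16684}{6901} \approx 2.4176$)
$\left(z{\left(86,-120 \right)} + b\right) \left(-3682 + 36863\right) = \left(\left(-120\right)^{2} + \frac{16684}{6901}\right) \left(-3682 + 36863\right) = \left(14400 + \frac{16684}{6901}\right) 33181 = \frac{99391084}{6901} \cdot 33181 = \frac{3297895558204}{6901}$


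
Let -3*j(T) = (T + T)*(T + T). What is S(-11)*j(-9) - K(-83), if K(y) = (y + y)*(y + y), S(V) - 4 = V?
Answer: -26800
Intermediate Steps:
S(V) = 4 + V
K(y) = 4*y² (K(y) = (2*y)*(2*y) = 4*y²)
j(T) = -4*T²/3 (j(T) = -(T + T)*(T + T)/3 = -2*T*2*T/3 = -4*T²/3)
S(-11)*j(-9) - K(-83) = (4 - 11)*(-4/3*(-9)²) - 4*(-83)² = -(-28)*81/3 - 4*6889 = -7*(-108) - 1*27556 = 756 - 27556 = -26800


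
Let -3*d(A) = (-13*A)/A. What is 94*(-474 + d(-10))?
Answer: -132446/3 ≈ -44149.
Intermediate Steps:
d(A) = 13/3 (d(A) = -(-13*A)/(3*A) = -⅓*(-13) = 13/3)
94*(-474 + d(-10)) = 94*(-474 + 13/3) = 94*(-1409/3) = -132446/3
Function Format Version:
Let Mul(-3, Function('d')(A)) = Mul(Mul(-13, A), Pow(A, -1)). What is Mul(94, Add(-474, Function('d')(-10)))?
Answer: Rational(-132446, 3) ≈ -44149.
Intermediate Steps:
Function('d')(A) = Rational(13, 3) (Function('d')(A) = Mul(Rational(-1, 3), Mul(Mul(-13, A), Pow(A, -1))) = Mul(Rational(-1, 3), -13) = Rational(13, 3))
Mul(94, Add(-474, Function('d')(-10))) = Mul(94, Add(-474, Rational(13, 3))) = Mul(94, Rational(-1409, 3)) = Rational(-132446, 3)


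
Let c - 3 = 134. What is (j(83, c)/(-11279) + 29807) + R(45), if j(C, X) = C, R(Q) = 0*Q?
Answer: 336193070/11279 ≈ 29807.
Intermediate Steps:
c = 137 (c = 3 + 134 = 137)
R(Q) = 0
(j(83, c)/(-11279) + 29807) + R(45) = (83/(-11279) + 29807) + 0 = (83*(-1/11279) + 29807) + 0 = (-83/11279 + 29807) + 0 = 336193070/11279 + 0 = 336193070/11279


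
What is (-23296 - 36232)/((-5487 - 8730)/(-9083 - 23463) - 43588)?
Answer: 1937398288/1418600831 ≈ 1.3657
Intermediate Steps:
(-23296 - 36232)/((-5487 - 8730)/(-9083 - 23463) - 43588) = -59528/(-14217/(-32546) - 43588) = -59528/(-14217*(-1/32546) - 43588) = -59528/(14217/32546 - 43588) = -59528/(-1418600831/32546) = -59528*(-32546/1418600831) = 1937398288/1418600831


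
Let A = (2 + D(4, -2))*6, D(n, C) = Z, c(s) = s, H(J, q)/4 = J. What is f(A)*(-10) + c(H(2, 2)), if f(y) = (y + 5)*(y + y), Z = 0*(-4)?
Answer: -4072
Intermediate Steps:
Z = 0
H(J, q) = 4*J
D(n, C) = 0
A = 12 (A = (2 + 0)*6 = 2*6 = 12)
f(y) = 2*y*(5 + y) (f(y) = (5 + y)*(2*y) = 2*y*(5 + y))
f(A)*(-10) + c(H(2, 2)) = (2*12*(5 + 12))*(-10) + 4*2 = (2*12*17)*(-10) + 8 = 408*(-10) + 8 = -4080 + 8 = -4072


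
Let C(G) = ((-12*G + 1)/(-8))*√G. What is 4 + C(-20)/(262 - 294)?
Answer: 4 + 241*I*√5/128 ≈ 4.0 + 4.2101*I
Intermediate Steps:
C(G) = √G*(-⅛ + 3*G/2) (C(G) = ((1 - 12*G)*(-⅛))*√G = (-⅛ + 3*G/2)*√G = √G*(-⅛ + 3*G/2))
4 + C(-20)/(262 - 294) = 4 + (√(-20)*(-1 + 12*(-20))/8)/(262 - 294) = 4 + ((2*I*√5)*(-1 - 240)/8)/(-32) = 4 + ((⅛)*(2*I*√5)*(-241))*(-1/32) = 4 - 241*I*√5/4*(-1/32) = 4 + 241*I*√5/128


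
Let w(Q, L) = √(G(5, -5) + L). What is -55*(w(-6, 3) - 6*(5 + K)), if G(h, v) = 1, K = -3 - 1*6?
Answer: -1430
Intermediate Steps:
K = -9 (K = -3 - 6 = -9)
w(Q, L) = √(1 + L)
-55*(w(-6, 3) - 6*(5 + K)) = -55*(√(1 + 3) - 6*(5 - 9)) = -55*(√4 - 6*(-4)) = -55*(2 + 24) = -55*26 = -1430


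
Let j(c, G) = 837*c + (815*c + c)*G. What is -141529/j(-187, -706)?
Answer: -141529/107573433 ≈ -0.0013156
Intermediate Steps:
j(c, G) = 837*c + 816*G*c (j(c, G) = 837*c + (816*c)*G = 837*c + 816*G*c)
-141529/j(-187, -706) = -141529*(-1/(561*(279 + 272*(-706)))) = -141529*(-1/(561*(279 - 192032))) = -141529/(3*(-187)*(-191753)) = -141529/107573433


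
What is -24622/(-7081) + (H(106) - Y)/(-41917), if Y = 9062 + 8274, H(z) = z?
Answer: 1154086004/296814277 ≈ 3.8882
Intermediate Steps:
Y = 17336
-24622/(-7081) + (H(106) - Y)/(-41917) = -24622/(-7081) + (106 - 1*17336)/(-41917) = -24622*(-1/7081) + (106 - 17336)*(-1/41917) = 24622/7081 - 17230*(-1/41917) = 24622/7081 + 17230/41917 = 1154086004/296814277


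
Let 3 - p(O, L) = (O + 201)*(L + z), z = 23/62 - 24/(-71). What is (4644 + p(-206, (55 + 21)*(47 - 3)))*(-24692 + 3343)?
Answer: -2008367444511/4402 ≈ -4.5624e+8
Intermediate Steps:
z = 3121/4402 (z = 23*(1/62) - 24*(-1/71) = 23/62 + 24/71 = 3121/4402 ≈ 0.70900)
p(O, L) = 3 - (201 + O)*(3121/4402 + L) (p(O, L) = 3 - (O + 201)*(L + 3121/4402) = 3 - (201 + O)*(3121/4402 + L))
(4644 + p(-206, (55 + 21)*(47 - 3)))*(-24692 + 3343) = (4644 + (-614115/4402 - 201*(55 + 21)*(47 - 3) - 3121/4402*(-206) - 1*(55 + 21)*(47 - 3)*(-206)))*(-24692 + 3343) = (4644 + (-614115/4402 - 15276*44 + 321463/2201 - 1*76*44*(-206)))*(-21349) = (4644 + (-614115/4402 - 201*3344 + 321463/2201 - 1*3344*(-206)))*(-21349) = (4644 + (-614115/4402 - 672144 + 321463/2201 + 688864))*(-21349) = (4644 + 73630251/4402)*(-21349) = (94073139/4402)*(-21349) = -2008367444511/4402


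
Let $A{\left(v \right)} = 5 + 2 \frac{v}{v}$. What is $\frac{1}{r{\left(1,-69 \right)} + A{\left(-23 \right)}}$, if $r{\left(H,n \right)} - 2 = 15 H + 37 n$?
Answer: $- \frac{1}{2529} \approx -0.00039541$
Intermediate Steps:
$r{\left(H,n \right)} = 2 + 15 H + 37 n$ ($r{\left(H,n \right)} = 2 + \left(15 H + 37 n\right) = 2 + 15 H + 37 n$)
$A{\left(v \right)} = 7$ ($A{\left(v \right)} = 5 + 2 \cdot 1 = 5 + 2 = 7$)
$\frac{1}{r{\left(1,-69 \right)} + A{\left(-23 \right)}} = \frac{1}{\left(2 + 15 \cdot 1 + 37 \left(-69\right)\right) + 7} = \frac{1}{\left(2 + 15 - 2553\right) + 7} = \frac{1}{-2536 + 7} = \frac{1}{-2529} = - \frac{1}{2529}$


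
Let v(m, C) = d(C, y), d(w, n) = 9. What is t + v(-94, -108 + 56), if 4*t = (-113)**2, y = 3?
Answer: 12805/4 ≈ 3201.3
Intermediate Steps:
t = 12769/4 (t = (1/4)*(-113)**2 = (1/4)*12769 = 12769/4 ≈ 3192.3)
v(m, C) = 9
t + v(-94, -108 + 56) = 12769/4 + 9 = 12805/4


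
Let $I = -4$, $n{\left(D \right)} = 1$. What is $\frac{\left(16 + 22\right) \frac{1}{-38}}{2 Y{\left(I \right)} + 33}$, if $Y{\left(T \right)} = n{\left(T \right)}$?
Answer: $- \frac{1}{35} \approx -0.028571$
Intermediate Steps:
$Y{\left(T \right)} = 1$
$\frac{\left(16 + 22\right) \frac{1}{-38}}{2 Y{\left(I \right)} + 33} = \frac{\left(16 + 22\right) \frac{1}{-38}}{2 \cdot 1 + 33} = \frac{38 \left(- \frac{1}{38}\right)}{2 + 33} = - \frac{1}{35}$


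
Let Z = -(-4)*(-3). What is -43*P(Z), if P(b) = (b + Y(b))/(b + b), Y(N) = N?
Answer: -43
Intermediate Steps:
Z = -12 (Z = -4*3 = -12)
P(b) = 1 (P(b) = (b + b)/(b + b) = (2*b)/((2*b)) = (2*b)*(1/(2*b)) = 1)
-43*P(Z) = -43*1 = -43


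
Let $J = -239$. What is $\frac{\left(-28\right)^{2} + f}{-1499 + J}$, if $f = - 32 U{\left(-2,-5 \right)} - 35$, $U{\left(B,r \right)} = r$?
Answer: $- \frac{909}{1738} \approx -0.52302$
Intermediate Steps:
$f = 125$ ($f = \left(-32\right) \left(-5\right) - 35 = 160 - 35 = 125$)
$\frac{\left(-28\right)^{2} + f}{-1499 + J} = \frac{\left(-28\right)^{2} + 125}{-1499 - 239} = \frac{784 + 125}{-1738} = 909 \left(- \frac{1}{1738}\right) = - \frac{909}{1738}$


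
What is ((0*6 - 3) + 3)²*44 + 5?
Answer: 5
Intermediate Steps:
((0*6 - 3) + 3)²*44 + 5 = ((0 - 3) + 3)²*44 + 5 = (-3 + 3)²*44 + 5 = 0²*44 + 5 = 0*44 + 5 = 0 + 5 = 5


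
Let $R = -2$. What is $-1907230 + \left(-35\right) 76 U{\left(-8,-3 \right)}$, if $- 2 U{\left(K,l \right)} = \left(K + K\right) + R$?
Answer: $-1931170$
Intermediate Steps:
$U{\left(K,l \right)} = 1 - K$ ($U{\left(K,l \right)} = - \frac{\left(K + K\right) - 2}{2} = - \frac{2 K - 2}{2} = - \frac{-2 + 2 K}{2} = 1 - K$)
$-1907230 + \left(-35\right) 76 U{\left(-8,-3 \right)} = -1907230 + \left(-35\right) 76 \left(1 - -8\right) = -1907230 - 2660 \left(1 + 8\right) = -1907230 - 23940 = -1931170$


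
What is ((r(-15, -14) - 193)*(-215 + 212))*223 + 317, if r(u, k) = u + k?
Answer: 148835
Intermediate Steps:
r(u, k) = k + u
((r(-15, -14) - 193)*(-215 + 212))*223 + 317 = (((-14 - 15) - 193)*(-215 + 212))*223 + 317 = ((-29 - 193)*(-3))*223 + 317 = -222*(-3)*223 + 317 = 666*223 + 317 = 148518 + 317 = 148835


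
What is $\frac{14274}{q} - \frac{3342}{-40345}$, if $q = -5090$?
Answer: $- \frac{11177475}{4107121} \approx -2.7215$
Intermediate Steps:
$\frac{14274}{q} - \frac{3342}{-40345} = \frac{14274}{-5090} - \frac{3342}{-40345} = 14274 \left(- \frac{1}{5090}\right) - - \frac{3342}{40345} = - \frac{7137}{2545} + \frac{3342}{40345} = - \frac{11177475}{4107121}$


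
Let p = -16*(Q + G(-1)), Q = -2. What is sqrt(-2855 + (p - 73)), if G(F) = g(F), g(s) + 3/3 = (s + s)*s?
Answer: 4*I*sqrt(182) ≈ 53.963*I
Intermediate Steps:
g(s) = -1 + 2*s**2 (g(s) = -1 + (s + s)*s = -1 + (2*s)*s = -1 + 2*s**2)
G(F) = -1 + 2*F**2
p = 16 (p = -16*(-2 + (-1 + 2*(-1)**2)) = -16*(-2 + (-1 + 2*1)) = -16*(-2 + (-1 + 2)) = -16*(-2 + 1) = -16*(-1) = 16)
sqrt(-2855 + (p - 73)) = sqrt(-2855 + (16 - 73)) = sqrt(-2855 - 57) = sqrt(-2912) = 4*I*sqrt(182)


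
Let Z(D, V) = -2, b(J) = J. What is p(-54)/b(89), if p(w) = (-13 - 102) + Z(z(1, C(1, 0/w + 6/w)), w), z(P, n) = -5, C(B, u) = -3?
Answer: -117/89 ≈ -1.3146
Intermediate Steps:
p(w) = -117 (p(w) = (-13 - 102) - 2 = -115 - 2 = -117)
p(-54)/b(89) = -117/89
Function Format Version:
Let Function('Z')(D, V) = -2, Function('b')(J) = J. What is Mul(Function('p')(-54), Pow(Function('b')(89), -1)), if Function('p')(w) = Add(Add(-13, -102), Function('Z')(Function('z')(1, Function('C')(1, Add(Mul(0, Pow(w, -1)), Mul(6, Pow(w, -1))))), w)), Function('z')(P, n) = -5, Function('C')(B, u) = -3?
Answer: Rational(-117, 89) ≈ -1.3146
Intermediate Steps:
Function('p')(w) = -117 (Function('p')(w) = Add(Add(-13, -102), -2) = Add(-115, -2) = -117)
Mul(Function('p')(-54), Pow(Function('b')(89), -1)) = Mul(-117, Pow(89, -1)) = Mul(-117, Rational(1, 89)) = Rational(-117, 89)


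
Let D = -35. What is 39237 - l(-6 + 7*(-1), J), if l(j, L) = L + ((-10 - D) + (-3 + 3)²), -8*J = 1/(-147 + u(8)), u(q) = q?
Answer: 43603743/1112 ≈ 39212.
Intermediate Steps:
J = 1/1112 (J = -1/(8*(-147 + 8)) = -⅛/(-139) = -⅛*(-1/139) = 1/1112 ≈ 0.00089928)
l(j, L) = 25 + L (l(j, L) = L + ((-10 - 1*(-35)) + (-3 + 3)²) = L + ((-10 + 35) + 0²) = L + (25 + 0) = L + 25 = 25 + L)
39237 - l(-6 + 7*(-1), J) = 39237 - (25 + 1/1112) = 39237 - 1*27801/1112 = 39237 - 27801/1112 = 43603743/1112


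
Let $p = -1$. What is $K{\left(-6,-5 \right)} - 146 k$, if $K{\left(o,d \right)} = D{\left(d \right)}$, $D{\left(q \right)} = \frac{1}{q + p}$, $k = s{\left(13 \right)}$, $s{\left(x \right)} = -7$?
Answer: $\frac{6131}{6} \approx 1021.8$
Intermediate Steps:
$k = -7$
$D{\left(q \right)} = \frac{1}{-1 + q}$ ($D{\left(q \right)} = \frac{1}{q - 1} = \frac{1}{-1 + q}$)
$K{\left(o,d \right)} = \frac{1}{-1 + d}$
$K{\left(-6,-5 \right)} - 146 k = \frac{1}{-1 - 5} - -1022 = \frac{1}{-6} + 1022 = - \frac{1}{6} + 1022 = \frac{6131}{6}$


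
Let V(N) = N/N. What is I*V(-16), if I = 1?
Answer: 1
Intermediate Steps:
V(N) = 1
I*V(-16) = 1*1 = 1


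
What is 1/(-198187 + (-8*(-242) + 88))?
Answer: -1/196163 ≈ -5.0978e-6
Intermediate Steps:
1/(-198187 + (-8*(-242) + 88)) = 1/(-198187 + (1936 + 88)) = 1/(-198187 + 2024) = 1/(-196163) = -1/196163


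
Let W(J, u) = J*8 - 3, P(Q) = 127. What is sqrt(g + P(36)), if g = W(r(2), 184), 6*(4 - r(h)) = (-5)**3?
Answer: 22*sqrt(6)/3 ≈ 17.963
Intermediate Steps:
r(h) = 149/6 (r(h) = 4 - 1/6*(-5)**3 = 4 - 1/6*(-125) = 4 + 125/6 = 149/6)
W(J, u) = -3 + 8*J (W(J, u) = 8*J - 3 = -3 + 8*J)
g = 587/3 (g = -3 + 8*(149/6) = -3 + 596/3 = 587/3 ≈ 195.67)
sqrt(g + P(36)) = sqrt(587/3 + 127) = sqrt(968/3) = 22*sqrt(6)/3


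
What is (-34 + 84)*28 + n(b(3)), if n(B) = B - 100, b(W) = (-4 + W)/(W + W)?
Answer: 7799/6 ≈ 1299.8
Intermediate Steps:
b(W) = (-4 + W)/(2*W) (b(W) = (-4 + W)/((2*W)) = (-4 + W)*(1/(2*W)) = (-4 + W)/(2*W))
n(B) = -100 + B
(-34 + 84)*28 + n(b(3)) = (-34 + 84)*28 + (-100 + (½)*(-4 + 3)/3) = 50*28 + (-100 + (½)*(⅓)*(-1)) = 1400 + (-100 - ⅙) = 1400 - 601/6 = 7799/6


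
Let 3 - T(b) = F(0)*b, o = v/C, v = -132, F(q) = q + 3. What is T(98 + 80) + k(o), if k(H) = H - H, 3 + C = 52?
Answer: -531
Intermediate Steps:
F(q) = 3 + q
C = 49 (C = -3 + 52 = 49)
o = -132/49 ≈ -2.6939
k(H) = 0
T(b) = 3 - 3*b (T(b) = 3 - (3 + 0)*b = 3 - 3*b)
T(98 + 80) + k(o) = (3 - 3*(98 + 80)) + 0 = (3 - 3*178) + 0 = (3 - 534) + 0 = -531 + 0 = -531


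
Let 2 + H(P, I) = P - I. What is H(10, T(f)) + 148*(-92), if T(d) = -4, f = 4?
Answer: -13604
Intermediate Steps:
H(P, I) = -2 + P - I (H(P, I) = -2 + (P - I) = -2 + P - I)
H(10, T(f)) + 148*(-92) = (-2 + 10 - 1*(-4)) + 148*(-92) = (-2 + 10 + 4) - 13616 = 12 - 13616 = -13604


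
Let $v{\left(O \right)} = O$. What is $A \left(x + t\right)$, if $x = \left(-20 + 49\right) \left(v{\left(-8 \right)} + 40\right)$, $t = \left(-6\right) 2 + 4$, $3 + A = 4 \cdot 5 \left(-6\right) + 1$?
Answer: $-112240$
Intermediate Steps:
$A = -122$ ($A = -3 + \left(4 \cdot 5 \left(-6\right) + 1\right) = -3 + \left(20 \left(-6\right) + 1\right) = -3 + \left(-120 + 1\right) = -3 - 119 = -122$)
$t = -8$ ($t = -12 + 4 = -8$)
$x = 928$ ($x = \left(-20 + 49\right) \left(-8 + 40\right) = 29 \cdot 32 = 928$)
$A \left(x + t\right) = - 122 \left(928 - 8\right) = \left(-122\right) 920 = -112240$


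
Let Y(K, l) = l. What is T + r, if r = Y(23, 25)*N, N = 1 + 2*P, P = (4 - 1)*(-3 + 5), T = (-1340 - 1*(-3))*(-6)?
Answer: 8347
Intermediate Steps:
T = 8022 (T = (-1340 + 3)*(-6) = -1337*(-6) = 8022)
P = 6 (P = 3*2 = 6)
N = 13 (N = 1 + 2*6 = 1 + 12 = 13)
r = 325 (r = 25*13 = 325)
T + r = 8022 + 325 = 8347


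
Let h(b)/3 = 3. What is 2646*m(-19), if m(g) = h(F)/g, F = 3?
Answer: -23814/19 ≈ -1253.4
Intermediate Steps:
h(b) = 9 (h(b) = 3*3 = 9)
m(g) = 9/g
2646*m(-19) = 2646*(9/(-19)) = 2646*(9*(-1/19)) = 2646*(-9/19) = -23814/19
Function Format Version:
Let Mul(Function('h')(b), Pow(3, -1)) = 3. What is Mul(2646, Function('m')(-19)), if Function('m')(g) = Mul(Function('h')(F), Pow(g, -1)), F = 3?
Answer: Rational(-23814, 19) ≈ -1253.4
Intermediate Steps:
Function('h')(b) = 9 (Function('h')(b) = Mul(3, 3) = 9)
Function('m')(g) = Mul(9, Pow(g, -1))
Mul(2646, Function('m')(-19)) = Mul(2646, Mul(9, Pow(-19, -1))) = Mul(2646, Mul(9, Rational(-1, 19))) = Mul(2646, Rational(-9, 19)) = Rational(-23814, 19)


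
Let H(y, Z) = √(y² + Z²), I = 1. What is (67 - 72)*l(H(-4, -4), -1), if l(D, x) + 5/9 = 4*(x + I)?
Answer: 25/9 ≈ 2.7778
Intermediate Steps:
H(y, Z) = √(Z² + y²)
l(D, x) = 31/9 + 4*x (l(D, x) = -5/9 + 4*(x + 1) = -5/9 + 4*(1 + x) = -5/9 + (4 + 4*x) = 31/9 + 4*x)
(67 - 72)*l(H(-4, -4), -1) = (67 - 72)*(31/9 + 4*(-1)) = -5*(31/9 - 4) = -5*(-5/9) = 25/9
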